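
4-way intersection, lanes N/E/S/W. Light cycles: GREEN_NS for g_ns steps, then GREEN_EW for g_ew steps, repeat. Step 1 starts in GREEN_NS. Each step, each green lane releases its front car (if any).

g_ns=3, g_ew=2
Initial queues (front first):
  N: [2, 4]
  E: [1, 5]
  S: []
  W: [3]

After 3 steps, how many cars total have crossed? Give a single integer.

Step 1 [NS]: N:car2-GO,E:wait,S:empty,W:wait | queues: N=1 E=2 S=0 W=1
Step 2 [NS]: N:car4-GO,E:wait,S:empty,W:wait | queues: N=0 E=2 S=0 W=1
Step 3 [NS]: N:empty,E:wait,S:empty,W:wait | queues: N=0 E=2 S=0 W=1
Cars crossed by step 3: 2

Answer: 2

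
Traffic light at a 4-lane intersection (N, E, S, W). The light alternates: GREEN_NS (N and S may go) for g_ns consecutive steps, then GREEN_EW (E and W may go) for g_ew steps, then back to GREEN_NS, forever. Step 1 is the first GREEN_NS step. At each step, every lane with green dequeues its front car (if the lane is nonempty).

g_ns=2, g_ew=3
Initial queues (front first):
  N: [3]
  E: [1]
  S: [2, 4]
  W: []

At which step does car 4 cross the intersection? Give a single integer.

Step 1 [NS]: N:car3-GO,E:wait,S:car2-GO,W:wait | queues: N=0 E=1 S=1 W=0
Step 2 [NS]: N:empty,E:wait,S:car4-GO,W:wait | queues: N=0 E=1 S=0 W=0
Step 3 [EW]: N:wait,E:car1-GO,S:wait,W:empty | queues: N=0 E=0 S=0 W=0
Car 4 crosses at step 2

2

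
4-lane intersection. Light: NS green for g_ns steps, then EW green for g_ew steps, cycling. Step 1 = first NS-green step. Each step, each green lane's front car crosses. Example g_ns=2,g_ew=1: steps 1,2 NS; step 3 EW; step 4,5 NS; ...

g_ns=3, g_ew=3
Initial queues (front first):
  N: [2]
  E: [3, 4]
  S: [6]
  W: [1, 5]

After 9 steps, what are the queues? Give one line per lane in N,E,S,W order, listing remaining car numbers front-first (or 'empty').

Step 1 [NS]: N:car2-GO,E:wait,S:car6-GO,W:wait | queues: N=0 E=2 S=0 W=2
Step 2 [NS]: N:empty,E:wait,S:empty,W:wait | queues: N=0 E=2 S=0 W=2
Step 3 [NS]: N:empty,E:wait,S:empty,W:wait | queues: N=0 E=2 S=0 W=2
Step 4 [EW]: N:wait,E:car3-GO,S:wait,W:car1-GO | queues: N=0 E=1 S=0 W=1
Step 5 [EW]: N:wait,E:car4-GO,S:wait,W:car5-GO | queues: N=0 E=0 S=0 W=0

N: empty
E: empty
S: empty
W: empty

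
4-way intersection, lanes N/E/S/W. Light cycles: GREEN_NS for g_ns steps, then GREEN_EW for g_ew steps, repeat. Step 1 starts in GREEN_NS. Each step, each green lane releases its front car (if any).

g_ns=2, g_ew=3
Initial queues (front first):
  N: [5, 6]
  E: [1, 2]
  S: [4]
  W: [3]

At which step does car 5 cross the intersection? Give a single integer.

Step 1 [NS]: N:car5-GO,E:wait,S:car4-GO,W:wait | queues: N=1 E=2 S=0 W=1
Step 2 [NS]: N:car6-GO,E:wait,S:empty,W:wait | queues: N=0 E=2 S=0 W=1
Step 3 [EW]: N:wait,E:car1-GO,S:wait,W:car3-GO | queues: N=0 E=1 S=0 W=0
Step 4 [EW]: N:wait,E:car2-GO,S:wait,W:empty | queues: N=0 E=0 S=0 W=0
Car 5 crosses at step 1

1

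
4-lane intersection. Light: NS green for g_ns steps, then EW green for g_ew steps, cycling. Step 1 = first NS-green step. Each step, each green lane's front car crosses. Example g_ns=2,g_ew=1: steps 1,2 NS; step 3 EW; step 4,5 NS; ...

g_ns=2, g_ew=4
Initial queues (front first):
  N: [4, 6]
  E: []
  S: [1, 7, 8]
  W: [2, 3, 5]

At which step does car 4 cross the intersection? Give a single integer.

Step 1 [NS]: N:car4-GO,E:wait,S:car1-GO,W:wait | queues: N=1 E=0 S=2 W=3
Step 2 [NS]: N:car6-GO,E:wait,S:car7-GO,W:wait | queues: N=0 E=0 S=1 W=3
Step 3 [EW]: N:wait,E:empty,S:wait,W:car2-GO | queues: N=0 E=0 S=1 W=2
Step 4 [EW]: N:wait,E:empty,S:wait,W:car3-GO | queues: N=0 E=0 S=1 W=1
Step 5 [EW]: N:wait,E:empty,S:wait,W:car5-GO | queues: N=0 E=0 S=1 W=0
Step 6 [EW]: N:wait,E:empty,S:wait,W:empty | queues: N=0 E=0 S=1 W=0
Step 7 [NS]: N:empty,E:wait,S:car8-GO,W:wait | queues: N=0 E=0 S=0 W=0
Car 4 crosses at step 1

1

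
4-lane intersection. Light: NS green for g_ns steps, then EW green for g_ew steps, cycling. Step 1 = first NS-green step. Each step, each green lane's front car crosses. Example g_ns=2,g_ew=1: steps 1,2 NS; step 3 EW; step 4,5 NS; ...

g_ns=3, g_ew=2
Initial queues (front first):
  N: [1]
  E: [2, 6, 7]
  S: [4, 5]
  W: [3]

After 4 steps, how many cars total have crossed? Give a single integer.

Answer: 5

Derivation:
Step 1 [NS]: N:car1-GO,E:wait,S:car4-GO,W:wait | queues: N=0 E=3 S=1 W=1
Step 2 [NS]: N:empty,E:wait,S:car5-GO,W:wait | queues: N=0 E=3 S=0 W=1
Step 3 [NS]: N:empty,E:wait,S:empty,W:wait | queues: N=0 E=3 S=0 W=1
Step 4 [EW]: N:wait,E:car2-GO,S:wait,W:car3-GO | queues: N=0 E=2 S=0 W=0
Cars crossed by step 4: 5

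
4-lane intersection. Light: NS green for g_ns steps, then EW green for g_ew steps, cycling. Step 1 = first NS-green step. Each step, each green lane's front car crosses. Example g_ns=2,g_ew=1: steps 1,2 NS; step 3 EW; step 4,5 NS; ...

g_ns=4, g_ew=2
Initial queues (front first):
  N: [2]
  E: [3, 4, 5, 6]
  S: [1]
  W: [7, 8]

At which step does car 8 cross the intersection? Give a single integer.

Step 1 [NS]: N:car2-GO,E:wait,S:car1-GO,W:wait | queues: N=0 E=4 S=0 W=2
Step 2 [NS]: N:empty,E:wait,S:empty,W:wait | queues: N=0 E=4 S=0 W=2
Step 3 [NS]: N:empty,E:wait,S:empty,W:wait | queues: N=0 E=4 S=0 W=2
Step 4 [NS]: N:empty,E:wait,S:empty,W:wait | queues: N=0 E=4 S=0 W=2
Step 5 [EW]: N:wait,E:car3-GO,S:wait,W:car7-GO | queues: N=0 E=3 S=0 W=1
Step 6 [EW]: N:wait,E:car4-GO,S:wait,W:car8-GO | queues: N=0 E=2 S=0 W=0
Step 7 [NS]: N:empty,E:wait,S:empty,W:wait | queues: N=0 E=2 S=0 W=0
Step 8 [NS]: N:empty,E:wait,S:empty,W:wait | queues: N=0 E=2 S=0 W=0
Step 9 [NS]: N:empty,E:wait,S:empty,W:wait | queues: N=0 E=2 S=0 W=0
Step 10 [NS]: N:empty,E:wait,S:empty,W:wait | queues: N=0 E=2 S=0 W=0
Step 11 [EW]: N:wait,E:car5-GO,S:wait,W:empty | queues: N=0 E=1 S=0 W=0
Step 12 [EW]: N:wait,E:car6-GO,S:wait,W:empty | queues: N=0 E=0 S=0 W=0
Car 8 crosses at step 6

6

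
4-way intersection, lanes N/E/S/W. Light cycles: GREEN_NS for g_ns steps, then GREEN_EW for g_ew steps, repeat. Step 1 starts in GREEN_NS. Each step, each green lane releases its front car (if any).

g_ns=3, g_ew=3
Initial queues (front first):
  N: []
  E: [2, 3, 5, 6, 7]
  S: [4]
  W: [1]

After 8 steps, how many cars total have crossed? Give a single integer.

Answer: 5

Derivation:
Step 1 [NS]: N:empty,E:wait,S:car4-GO,W:wait | queues: N=0 E=5 S=0 W=1
Step 2 [NS]: N:empty,E:wait,S:empty,W:wait | queues: N=0 E=5 S=0 W=1
Step 3 [NS]: N:empty,E:wait,S:empty,W:wait | queues: N=0 E=5 S=0 W=1
Step 4 [EW]: N:wait,E:car2-GO,S:wait,W:car1-GO | queues: N=0 E=4 S=0 W=0
Step 5 [EW]: N:wait,E:car3-GO,S:wait,W:empty | queues: N=0 E=3 S=0 W=0
Step 6 [EW]: N:wait,E:car5-GO,S:wait,W:empty | queues: N=0 E=2 S=0 W=0
Step 7 [NS]: N:empty,E:wait,S:empty,W:wait | queues: N=0 E=2 S=0 W=0
Step 8 [NS]: N:empty,E:wait,S:empty,W:wait | queues: N=0 E=2 S=0 W=0
Cars crossed by step 8: 5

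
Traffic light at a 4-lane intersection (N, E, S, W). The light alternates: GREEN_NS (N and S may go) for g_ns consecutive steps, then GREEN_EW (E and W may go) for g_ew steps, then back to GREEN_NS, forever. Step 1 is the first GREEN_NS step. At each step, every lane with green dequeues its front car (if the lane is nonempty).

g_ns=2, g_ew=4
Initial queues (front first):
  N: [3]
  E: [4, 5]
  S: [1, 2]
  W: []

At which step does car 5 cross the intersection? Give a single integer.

Step 1 [NS]: N:car3-GO,E:wait,S:car1-GO,W:wait | queues: N=0 E=2 S=1 W=0
Step 2 [NS]: N:empty,E:wait,S:car2-GO,W:wait | queues: N=0 E=2 S=0 W=0
Step 3 [EW]: N:wait,E:car4-GO,S:wait,W:empty | queues: N=0 E=1 S=0 W=0
Step 4 [EW]: N:wait,E:car5-GO,S:wait,W:empty | queues: N=0 E=0 S=0 W=0
Car 5 crosses at step 4

4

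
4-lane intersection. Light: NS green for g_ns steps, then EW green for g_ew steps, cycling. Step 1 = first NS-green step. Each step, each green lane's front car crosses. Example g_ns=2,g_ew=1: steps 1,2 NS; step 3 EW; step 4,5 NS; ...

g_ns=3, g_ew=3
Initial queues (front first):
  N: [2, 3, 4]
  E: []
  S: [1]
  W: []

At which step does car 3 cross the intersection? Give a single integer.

Step 1 [NS]: N:car2-GO,E:wait,S:car1-GO,W:wait | queues: N=2 E=0 S=0 W=0
Step 2 [NS]: N:car3-GO,E:wait,S:empty,W:wait | queues: N=1 E=0 S=0 W=0
Step 3 [NS]: N:car4-GO,E:wait,S:empty,W:wait | queues: N=0 E=0 S=0 W=0
Car 3 crosses at step 2

2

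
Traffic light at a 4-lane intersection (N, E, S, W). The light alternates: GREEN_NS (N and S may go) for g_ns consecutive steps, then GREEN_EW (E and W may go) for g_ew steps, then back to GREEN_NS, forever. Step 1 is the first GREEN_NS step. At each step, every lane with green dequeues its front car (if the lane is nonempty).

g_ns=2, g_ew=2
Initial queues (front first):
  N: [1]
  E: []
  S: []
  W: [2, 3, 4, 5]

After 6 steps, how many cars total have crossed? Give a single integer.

Answer: 3

Derivation:
Step 1 [NS]: N:car1-GO,E:wait,S:empty,W:wait | queues: N=0 E=0 S=0 W=4
Step 2 [NS]: N:empty,E:wait,S:empty,W:wait | queues: N=0 E=0 S=0 W=4
Step 3 [EW]: N:wait,E:empty,S:wait,W:car2-GO | queues: N=0 E=0 S=0 W=3
Step 4 [EW]: N:wait,E:empty,S:wait,W:car3-GO | queues: N=0 E=0 S=0 W=2
Step 5 [NS]: N:empty,E:wait,S:empty,W:wait | queues: N=0 E=0 S=0 W=2
Step 6 [NS]: N:empty,E:wait,S:empty,W:wait | queues: N=0 E=0 S=0 W=2
Cars crossed by step 6: 3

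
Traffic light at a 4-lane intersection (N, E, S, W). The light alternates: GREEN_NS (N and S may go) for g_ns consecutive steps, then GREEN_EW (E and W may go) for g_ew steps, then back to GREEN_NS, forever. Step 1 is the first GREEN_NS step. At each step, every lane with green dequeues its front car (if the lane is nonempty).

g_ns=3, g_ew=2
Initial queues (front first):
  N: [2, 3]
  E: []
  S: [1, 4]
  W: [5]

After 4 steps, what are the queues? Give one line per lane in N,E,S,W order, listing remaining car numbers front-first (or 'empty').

Step 1 [NS]: N:car2-GO,E:wait,S:car1-GO,W:wait | queues: N=1 E=0 S=1 W=1
Step 2 [NS]: N:car3-GO,E:wait,S:car4-GO,W:wait | queues: N=0 E=0 S=0 W=1
Step 3 [NS]: N:empty,E:wait,S:empty,W:wait | queues: N=0 E=0 S=0 W=1
Step 4 [EW]: N:wait,E:empty,S:wait,W:car5-GO | queues: N=0 E=0 S=0 W=0

N: empty
E: empty
S: empty
W: empty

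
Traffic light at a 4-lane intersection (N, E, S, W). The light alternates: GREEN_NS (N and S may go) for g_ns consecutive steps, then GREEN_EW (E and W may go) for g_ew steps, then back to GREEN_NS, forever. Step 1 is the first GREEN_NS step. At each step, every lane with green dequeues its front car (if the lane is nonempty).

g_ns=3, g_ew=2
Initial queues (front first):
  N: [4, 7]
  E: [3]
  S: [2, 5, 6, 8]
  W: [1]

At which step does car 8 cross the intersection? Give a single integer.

Step 1 [NS]: N:car4-GO,E:wait,S:car2-GO,W:wait | queues: N=1 E=1 S=3 W=1
Step 2 [NS]: N:car7-GO,E:wait,S:car5-GO,W:wait | queues: N=0 E=1 S=2 W=1
Step 3 [NS]: N:empty,E:wait,S:car6-GO,W:wait | queues: N=0 E=1 S=1 W=1
Step 4 [EW]: N:wait,E:car3-GO,S:wait,W:car1-GO | queues: N=0 E=0 S=1 W=0
Step 5 [EW]: N:wait,E:empty,S:wait,W:empty | queues: N=0 E=0 S=1 W=0
Step 6 [NS]: N:empty,E:wait,S:car8-GO,W:wait | queues: N=0 E=0 S=0 W=0
Car 8 crosses at step 6

6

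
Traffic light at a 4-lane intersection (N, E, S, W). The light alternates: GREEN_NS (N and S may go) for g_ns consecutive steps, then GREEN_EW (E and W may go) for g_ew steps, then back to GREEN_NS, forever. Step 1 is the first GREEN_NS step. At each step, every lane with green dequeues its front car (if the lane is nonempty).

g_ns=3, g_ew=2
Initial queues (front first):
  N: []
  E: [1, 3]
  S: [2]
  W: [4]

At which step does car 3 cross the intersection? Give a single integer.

Step 1 [NS]: N:empty,E:wait,S:car2-GO,W:wait | queues: N=0 E=2 S=0 W=1
Step 2 [NS]: N:empty,E:wait,S:empty,W:wait | queues: N=0 E=2 S=0 W=1
Step 3 [NS]: N:empty,E:wait,S:empty,W:wait | queues: N=0 E=2 S=0 W=1
Step 4 [EW]: N:wait,E:car1-GO,S:wait,W:car4-GO | queues: N=0 E=1 S=0 W=0
Step 5 [EW]: N:wait,E:car3-GO,S:wait,W:empty | queues: N=0 E=0 S=0 W=0
Car 3 crosses at step 5

5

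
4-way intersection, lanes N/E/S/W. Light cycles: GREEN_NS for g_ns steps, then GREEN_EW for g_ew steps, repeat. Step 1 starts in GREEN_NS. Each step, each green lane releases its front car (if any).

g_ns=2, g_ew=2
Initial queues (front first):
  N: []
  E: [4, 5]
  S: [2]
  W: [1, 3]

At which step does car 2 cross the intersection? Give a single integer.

Step 1 [NS]: N:empty,E:wait,S:car2-GO,W:wait | queues: N=0 E=2 S=0 W=2
Step 2 [NS]: N:empty,E:wait,S:empty,W:wait | queues: N=0 E=2 S=0 W=2
Step 3 [EW]: N:wait,E:car4-GO,S:wait,W:car1-GO | queues: N=0 E=1 S=0 W=1
Step 4 [EW]: N:wait,E:car5-GO,S:wait,W:car3-GO | queues: N=0 E=0 S=0 W=0
Car 2 crosses at step 1

1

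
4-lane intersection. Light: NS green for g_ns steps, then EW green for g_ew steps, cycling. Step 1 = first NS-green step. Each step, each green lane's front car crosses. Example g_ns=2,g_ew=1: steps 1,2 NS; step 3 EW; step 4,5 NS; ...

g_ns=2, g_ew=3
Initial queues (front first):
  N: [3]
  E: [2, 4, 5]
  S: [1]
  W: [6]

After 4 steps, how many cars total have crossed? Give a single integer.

Step 1 [NS]: N:car3-GO,E:wait,S:car1-GO,W:wait | queues: N=0 E=3 S=0 W=1
Step 2 [NS]: N:empty,E:wait,S:empty,W:wait | queues: N=0 E=3 S=0 W=1
Step 3 [EW]: N:wait,E:car2-GO,S:wait,W:car6-GO | queues: N=0 E=2 S=0 W=0
Step 4 [EW]: N:wait,E:car4-GO,S:wait,W:empty | queues: N=0 E=1 S=0 W=0
Cars crossed by step 4: 5

Answer: 5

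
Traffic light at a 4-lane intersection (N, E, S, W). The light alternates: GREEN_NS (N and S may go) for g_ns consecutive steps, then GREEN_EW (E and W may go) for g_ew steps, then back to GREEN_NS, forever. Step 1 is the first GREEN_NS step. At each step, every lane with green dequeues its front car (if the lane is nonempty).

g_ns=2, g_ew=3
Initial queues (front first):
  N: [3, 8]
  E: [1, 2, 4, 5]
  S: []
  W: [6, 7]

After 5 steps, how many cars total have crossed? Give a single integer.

Step 1 [NS]: N:car3-GO,E:wait,S:empty,W:wait | queues: N=1 E=4 S=0 W=2
Step 2 [NS]: N:car8-GO,E:wait,S:empty,W:wait | queues: N=0 E=4 S=0 W=2
Step 3 [EW]: N:wait,E:car1-GO,S:wait,W:car6-GO | queues: N=0 E=3 S=0 W=1
Step 4 [EW]: N:wait,E:car2-GO,S:wait,W:car7-GO | queues: N=0 E=2 S=0 W=0
Step 5 [EW]: N:wait,E:car4-GO,S:wait,W:empty | queues: N=0 E=1 S=0 W=0
Cars crossed by step 5: 7

Answer: 7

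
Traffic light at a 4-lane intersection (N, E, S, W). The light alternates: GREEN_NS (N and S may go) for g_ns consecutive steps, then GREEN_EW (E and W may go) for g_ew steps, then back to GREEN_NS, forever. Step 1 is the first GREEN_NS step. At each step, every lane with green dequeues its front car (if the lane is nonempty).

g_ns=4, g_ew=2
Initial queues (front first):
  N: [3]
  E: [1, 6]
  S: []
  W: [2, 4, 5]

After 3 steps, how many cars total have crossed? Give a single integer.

Step 1 [NS]: N:car3-GO,E:wait,S:empty,W:wait | queues: N=0 E=2 S=0 W=3
Step 2 [NS]: N:empty,E:wait,S:empty,W:wait | queues: N=0 E=2 S=0 W=3
Step 3 [NS]: N:empty,E:wait,S:empty,W:wait | queues: N=0 E=2 S=0 W=3
Cars crossed by step 3: 1

Answer: 1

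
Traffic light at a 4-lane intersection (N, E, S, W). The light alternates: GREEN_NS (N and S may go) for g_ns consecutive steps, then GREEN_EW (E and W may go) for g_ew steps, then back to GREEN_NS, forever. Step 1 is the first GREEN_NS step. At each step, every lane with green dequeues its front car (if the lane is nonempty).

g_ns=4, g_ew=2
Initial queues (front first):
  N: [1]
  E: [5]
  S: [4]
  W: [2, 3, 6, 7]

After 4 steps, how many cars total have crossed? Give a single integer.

Step 1 [NS]: N:car1-GO,E:wait,S:car4-GO,W:wait | queues: N=0 E=1 S=0 W=4
Step 2 [NS]: N:empty,E:wait,S:empty,W:wait | queues: N=0 E=1 S=0 W=4
Step 3 [NS]: N:empty,E:wait,S:empty,W:wait | queues: N=0 E=1 S=0 W=4
Step 4 [NS]: N:empty,E:wait,S:empty,W:wait | queues: N=0 E=1 S=0 W=4
Cars crossed by step 4: 2

Answer: 2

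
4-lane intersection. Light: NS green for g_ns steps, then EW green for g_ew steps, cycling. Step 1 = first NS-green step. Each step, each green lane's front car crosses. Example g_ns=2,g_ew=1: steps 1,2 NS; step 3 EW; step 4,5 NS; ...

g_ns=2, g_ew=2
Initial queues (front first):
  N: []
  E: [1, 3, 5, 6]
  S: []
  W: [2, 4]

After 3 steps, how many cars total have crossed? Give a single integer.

Answer: 2

Derivation:
Step 1 [NS]: N:empty,E:wait,S:empty,W:wait | queues: N=0 E=4 S=0 W=2
Step 2 [NS]: N:empty,E:wait,S:empty,W:wait | queues: N=0 E=4 S=0 W=2
Step 3 [EW]: N:wait,E:car1-GO,S:wait,W:car2-GO | queues: N=0 E=3 S=0 W=1
Cars crossed by step 3: 2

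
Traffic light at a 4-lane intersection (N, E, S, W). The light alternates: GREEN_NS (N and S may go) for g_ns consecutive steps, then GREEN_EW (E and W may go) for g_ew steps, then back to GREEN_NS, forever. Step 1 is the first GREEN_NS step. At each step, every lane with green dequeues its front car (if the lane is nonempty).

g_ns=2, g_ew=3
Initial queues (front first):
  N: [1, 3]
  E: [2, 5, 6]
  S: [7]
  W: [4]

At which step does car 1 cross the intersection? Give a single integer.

Step 1 [NS]: N:car1-GO,E:wait,S:car7-GO,W:wait | queues: N=1 E=3 S=0 W=1
Step 2 [NS]: N:car3-GO,E:wait,S:empty,W:wait | queues: N=0 E=3 S=0 W=1
Step 3 [EW]: N:wait,E:car2-GO,S:wait,W:car4-GO | queues: N=0 E=2 S=0 W=0
Step 4 [EW]: N:wait,E:car5-GO,S:wait,W:empty | queues: N=0 E=1 S=0 W=0
Step 5 [EW]: N:wait,E:car6-GO,S:wait,W:empty | queues: N=0 E=0 S=0 W=0
Car 1 crosses at step 1

1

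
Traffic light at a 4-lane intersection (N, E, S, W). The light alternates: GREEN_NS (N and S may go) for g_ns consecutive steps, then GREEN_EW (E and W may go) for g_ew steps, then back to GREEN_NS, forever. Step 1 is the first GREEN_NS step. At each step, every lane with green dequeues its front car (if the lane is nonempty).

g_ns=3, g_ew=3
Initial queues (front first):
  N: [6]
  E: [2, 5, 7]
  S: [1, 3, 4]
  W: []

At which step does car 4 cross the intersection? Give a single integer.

Step 1 [NS]: N:car6-GO,E:wait,S:car1-GO,W:wait | queues: N=0 E=3 S=2 W=0
Step 2 [NS]: N:empty,E:wait,S:car3-GO,W:wait | queues: N=0 E=3 S=1 W=0
Step 3 [NS]: N:empty,E:wait,S:car4-GO,W:wait | queues: N=0 E=3 S=0 W=0
Step 4 [EW]: N:wait,E:car2-GO,S:wait,W:empty | queues: N=0 E=2 S=0 W=0
Step 5 [EW]: N:wait,E:car5-GO,S:wait,W:empty | queues: N=0 E=1 S=0 W=0
Step 6 [EW]: N:wait,E:car7-GO,S:wait,W:empty | queues: N=0 E=0 S=0 W=0
Car 4 crosses at step 3

3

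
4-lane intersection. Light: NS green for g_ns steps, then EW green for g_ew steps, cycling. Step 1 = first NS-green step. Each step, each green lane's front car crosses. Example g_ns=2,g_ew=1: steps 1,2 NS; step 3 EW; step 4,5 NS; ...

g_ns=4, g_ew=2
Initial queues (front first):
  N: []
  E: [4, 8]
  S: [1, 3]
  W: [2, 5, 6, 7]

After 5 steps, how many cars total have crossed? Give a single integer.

Answer: 4

Derivation:
Step 1 [NS]: N:empty,E:wait,S:car1-GO,W:wait | queues: N=0 E=2 S=1 W=4
Step 2 [NS]: N:empty,E:wait,S:car3-GO,W:wait | queues: N=0 E=2 S=0 W=4
Step 3 [NS]: N:empty,E:wait,S:empty,W:wait | queues: N=0 E=2 S=0 W=4
Step 4 [NS]: N:empty,E:wait,S:empty,W:wait | queues: N=0 E=2 S=0 W=4
Step 5 [EW]: N:wait,E:car4-GO,S:wait,W:car2-GO | queues: N=0 E=1 S=0 W=3
Cars crossed by step 5: 4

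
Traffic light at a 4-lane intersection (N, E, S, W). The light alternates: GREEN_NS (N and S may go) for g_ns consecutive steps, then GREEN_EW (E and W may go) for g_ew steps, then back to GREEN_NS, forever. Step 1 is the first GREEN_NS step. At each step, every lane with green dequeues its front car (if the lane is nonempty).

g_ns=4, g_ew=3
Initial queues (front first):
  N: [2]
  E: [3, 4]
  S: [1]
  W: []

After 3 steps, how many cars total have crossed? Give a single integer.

Answer: 2

Derivation:
Step 1 [NS]: N:car2-GO,E:wait,S:car1-GO,W:wait | queues: N=0 E=2 S=0 W=0
Step 2 [NS]: N:empty,E:wait,S:empty,W:wait | queues: N=0 E=2 S=0 W=0
Step 3 [NS]: N:empty,E:wait,S:empty,W:wait | queues: N=0 E=2 S=0 W=0
Cars crossed by step 3: 2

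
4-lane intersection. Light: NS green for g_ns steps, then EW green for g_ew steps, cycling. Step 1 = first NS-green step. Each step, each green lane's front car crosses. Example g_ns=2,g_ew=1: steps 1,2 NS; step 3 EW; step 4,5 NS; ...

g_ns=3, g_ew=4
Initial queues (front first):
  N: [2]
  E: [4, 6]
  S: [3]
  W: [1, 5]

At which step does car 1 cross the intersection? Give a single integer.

Step 1 [NS]: N:car2-GO,E:wait,S:car3-GO,W:wait | queues: N=0 E=2 S=0 W=2
Step 2 [NS]: N:empty,E:wait,S:empty,W:wait | queues: N=0 E=2 S=0 W=2
Step 3 [NS]: N:empty,E:wait,S:empty,W:wait | queues: N=0 E=2 S=0 W=2
Step 4 [EW]: N:wait,E:car4-GO,S:wait,W:car1-GO | queues: N=0 E=1 S=0 W=1
Step 5 [EW]: N:wait,E:car6-GO,S:wait,W:car5-GO | queues: N=0 E=0 S=0 W=0
Car 1 crosses at step 4

4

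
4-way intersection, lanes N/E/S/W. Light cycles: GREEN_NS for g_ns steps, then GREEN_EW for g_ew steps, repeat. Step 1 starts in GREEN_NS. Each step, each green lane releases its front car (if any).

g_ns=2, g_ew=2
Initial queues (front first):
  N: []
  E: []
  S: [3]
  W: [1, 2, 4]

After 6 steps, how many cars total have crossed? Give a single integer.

Step 1 [NS]: N:empty,E:wait,S:car3-GO,W:wait | queues: N=0 E=0 S=0 W=3
Step 2 [NS]: N:empty,E:wait,S:empty,W:wait | queues: N=0 E=0 S=0 W=3
Step 3 [EW]: N:wait,E:empty,S:wait,W:car1-GO | queues: N=0 E=0 S=0 W=2
Step 4 [EW]: N:wait,E:empty,S:wait,W:car2-GO | queues: N=0 E=0 S=0 W=1
Step 5 [NS]: N:empty,E:wait,S:empty,W:wait | queues: N=0 E=0 S=0 W=1
Step 6 [NS]: N:empty,E:wait,S:empty,W:wait | queues: N=0 E=0 S=0 W=1
Cars crossed by step 6: 3

Answer: 3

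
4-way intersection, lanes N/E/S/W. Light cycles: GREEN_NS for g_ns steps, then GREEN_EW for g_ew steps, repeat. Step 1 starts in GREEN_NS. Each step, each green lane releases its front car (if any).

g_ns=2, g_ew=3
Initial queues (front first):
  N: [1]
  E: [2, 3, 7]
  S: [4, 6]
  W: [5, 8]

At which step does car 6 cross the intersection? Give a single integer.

Step 1 [NS]: N:car1-GO,E:wait,S:car4-GO,W:wait | queues: N=0 E=3 S=1 W=2
Step 2 [NS]: N:empty,E:wait,S:car6-GO,W:wait | queues: N=0 E=3 S=0 W=2
Step 3 [EW]: N:wait,E:car2-GO,S:wait,W:car5-GO | queues: N=0 E=2 S=0 W=1
Step 4 [EW]: N:wait,E:car3-GO,S:wait,W:car8-GO | queues: N=0 E=1 S=0 W=0
Step 5 [EW]: N:wait,E:car7-GO,S:wait,W:empty | queues: N=0 E=0 S=0 W=0
Car 6 crosses at step 2

2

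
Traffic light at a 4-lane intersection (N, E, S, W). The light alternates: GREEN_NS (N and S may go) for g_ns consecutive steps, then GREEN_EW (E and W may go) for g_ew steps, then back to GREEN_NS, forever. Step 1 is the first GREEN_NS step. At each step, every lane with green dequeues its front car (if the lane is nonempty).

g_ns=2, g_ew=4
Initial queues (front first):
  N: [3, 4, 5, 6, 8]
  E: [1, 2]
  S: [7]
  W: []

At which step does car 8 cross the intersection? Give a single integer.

Step 1 [NS]: N:car3-GO,E:wait,S:car7-GO,W:wait | queues: N=4 E=2 S=0 W=0
Step 2 [NS]: N:car4-GO,E:wait,S:empty,W:wait | queues: N=3 E=2 S=0 W=0
Step 3 [EW]: N:wait,E:car1-GO,S:wait,W:empty | queues: N=3 E=1 S=0 W=0
Step 4 [EW]: N:wait,E:car2-GO,S:wait,W:empty | queues: N=3 E=0 S=0 W=0
Step 5 [EW]: N:wait,E:empty,S:wait,W:empty | queues: N=3 E=0 S=0 W=0
Step 6 [EW]: N:wait,E:empty,S:wait,W:empty | queues: N=3 E=0 S=0 W=0
Step 7 [NS]: N:car5-GO,E:wait,S:empty,W:wait | queues: N=2 E=0 S=0 W=0
Step 8 [NS]: N:car6-GO,E:wait,S:empty,W:wait | queues: N=1 E=0 S=0 W=0
Step 9 [EW]: N:wait,E:empty,S:wait,W:empty | queues: N=1 E=0 S=0 W=0
Step 10 [EW]: N:wait,E:empty,S:wait,W:empty | queues: N=1 E=0 S=0 W=0
Step 11 [EW]: N:wait,E:empty,S:wait,W:empty | queues: N=1 E=0 S=0 W=0
Step 12 [EW]: N:wait,E:empty,S:wait,W:empty | queues: N=1 E=0 S=0 W=0
Step 13 [NS]: N:car8-GO,E:wait,S:empty,W:wait | queues: N=0 E=0 S=0 W=0
Car 8 crosses at step 13

13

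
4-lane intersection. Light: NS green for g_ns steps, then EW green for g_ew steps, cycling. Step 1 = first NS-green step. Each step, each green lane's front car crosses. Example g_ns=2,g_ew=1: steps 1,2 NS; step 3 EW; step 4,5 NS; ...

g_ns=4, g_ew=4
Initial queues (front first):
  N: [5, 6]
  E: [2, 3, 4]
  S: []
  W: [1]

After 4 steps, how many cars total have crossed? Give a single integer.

Step 1 [NS]: N:car5-GO,E:wait,S:empty,W:wait | queues: N=1 E=3 S=0 W=1
Step 2 [NS]: N:car6-GO,E:wait,S:empty,W:wait | queues: N=0 E=3 S=0 W=1
Step 3 [NS]: N:empty,E:wait,S:empty,W:wait | queues: N=0 E=3 S=0 W=1
Step 4 [NS]: N:empty,E:wait,S:empty,W:wait | queues: N=0 E=3 S=0 W=1
Cars crossed by step 4: 2

Answer: 2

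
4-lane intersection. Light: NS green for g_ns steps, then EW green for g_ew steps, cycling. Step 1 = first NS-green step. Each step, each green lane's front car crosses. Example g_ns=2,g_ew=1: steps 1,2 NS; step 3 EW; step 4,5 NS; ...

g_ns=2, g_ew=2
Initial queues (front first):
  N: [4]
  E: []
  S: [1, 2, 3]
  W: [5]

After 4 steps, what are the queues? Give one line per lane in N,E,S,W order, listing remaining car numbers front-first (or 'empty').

Step 1 [NS]: N:car4-GO,E:wait,S:car1-GO,W:wait | queues: N=0 E=0 S=2 W=1
Step 2 [NS]: N:empty,E:wait,S:car2-GO,W:wait | queues: N=0 E=0 S=1 W=1
Step 3 [EW]: N:wait,E:empty,S:wait,W:car5-GO | queues: N=0 E=0 S=1 W=0
Step 4 [EW]: N:wait,E:empty,S:wait,W:empty | queues: N=0 E=0 S=1 W=0

N: empty
E: empty
S: 3
W: empty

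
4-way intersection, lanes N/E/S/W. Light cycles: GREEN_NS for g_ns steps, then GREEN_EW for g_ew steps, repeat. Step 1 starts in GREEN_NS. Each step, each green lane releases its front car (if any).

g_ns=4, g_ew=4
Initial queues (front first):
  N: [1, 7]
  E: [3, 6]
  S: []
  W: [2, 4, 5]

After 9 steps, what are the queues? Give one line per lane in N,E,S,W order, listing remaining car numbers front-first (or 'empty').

Step 1 [NS]: N:car1-GO,E:wait,S:empty,W:wait | queues: N=1 E=2 S=0 W=3
Step 2 [NS]: N:car7-GO,E:wait,S:empty,W:wait | queues: N=0 E=2 S=0 W=3
Step 3 [NS]: N:empty,E:wait,S:empty,W:wait | queues: N=0 E=2 S=0 W=3
Step 4 [NS]: N:empty,E:wait,S:empty,W:wait | queues: N=0 E=2 S=0 W=3
Step 5 [EW]: N:wait,E:car3-GO,S:wait,W:car2-GO | queues: N=0 E=1 S=0 W=2
Step 6 [EW]: N:wait,E:car6-GO,S:wait,W:car4-GO | queues: N=0 E=0 S=0 W=1
Step 7 [EW]: N:wait,E:empty,S:wait,W:car5-GO | queues: N=0 E=0 S=0 W=0

N: empty
E: empty
S: empty
W: empty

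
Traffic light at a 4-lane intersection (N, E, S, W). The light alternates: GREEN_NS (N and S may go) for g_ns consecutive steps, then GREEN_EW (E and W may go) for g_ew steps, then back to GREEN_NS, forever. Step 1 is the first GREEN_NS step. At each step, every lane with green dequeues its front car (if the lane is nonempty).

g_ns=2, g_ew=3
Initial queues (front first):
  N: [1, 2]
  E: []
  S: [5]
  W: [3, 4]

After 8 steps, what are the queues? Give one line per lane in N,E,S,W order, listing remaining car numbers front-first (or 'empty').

Step 1 [NS]: N:car1-GO,E:wait,S:car5-GO,W:wait | queues: N=1 E=0 S=0 W=2
Step 2 [NS]: N:car2-GO,E:wait,S:empty,W:wait | queues: N=0 E=0 S=0 W=2
Step 3 [EW]: N:wait,E:empty,S:wait,W:car3-GO | queues: N=0 E=0 S=0 W=1
Step 4 [EW]: N:wait,E:empty,S:wait,W:car4-GO | queues: N=0 E=0 S=0 W=0

N: empty
E: empty
S: empty
W: empty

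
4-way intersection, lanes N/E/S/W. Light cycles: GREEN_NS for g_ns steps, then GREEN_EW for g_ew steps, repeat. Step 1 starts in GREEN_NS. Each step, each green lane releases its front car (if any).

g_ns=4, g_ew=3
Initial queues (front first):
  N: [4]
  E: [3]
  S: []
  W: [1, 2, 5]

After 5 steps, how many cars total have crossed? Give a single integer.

Step 1 [NS]: N:car4-GO,E:wait,S:empty,W:wait | queues: N=0 E=1 S=0 W=3
Step 2 [NS]: N:empty,E:wait,S:empty,W:wait | queues: N=0 E=1 S=0 W=3
Step 3 [NS]: N:empty,E:wait,S:empty,W:wait | queues: N=0 E=1 S=0 W=3
Step 4 [NS]: N:empty,E:wait,S:empty,W:wait | queues: N=0 E=1 S=0 W=3
Step 5 [EW]: N:wait,E:car3-GO,S:wait,W:car1-GO | queues: N=0 E=0 S=0 W=2
Cars crossed by step 5: 3

Answer: 3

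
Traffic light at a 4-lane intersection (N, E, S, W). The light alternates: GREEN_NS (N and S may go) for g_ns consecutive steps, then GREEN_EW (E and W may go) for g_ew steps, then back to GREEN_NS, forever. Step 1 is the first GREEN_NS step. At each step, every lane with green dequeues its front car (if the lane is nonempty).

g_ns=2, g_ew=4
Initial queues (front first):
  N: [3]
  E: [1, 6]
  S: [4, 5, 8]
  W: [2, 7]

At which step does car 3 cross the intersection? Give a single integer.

Step 1 [NS]: N:car3-GO,E:wait,S:car4-GO,W:wait | queues: N=0 E=2 S=2 W=2
Step 2 [NS]: N:empty,E:wait,S:car5-GO,W:wait | queues: N=0 E=2 S=1 W=2
Step 3 [EW]: N:wait,E:car1-GO,S:wait,W:car2-GO | queues: N=0 E=1 S=1 W=1
Step 4 [EW]: N:wait,E:car6-GO,S:wait,W:car7-GO | queues: N=0 E=0 S=1 W=0
Step 5 [EW]: N:wait,E:empty,S:wait,W:empty | queues: N=0 E=0 S=1 W=0
Step 6 [EW]: N:wait,E:empty,S:wait,W:empty | queues: N=0 E=0 S=1 W=0
Step 7 [NS]: N:empty,E:wait,S:car8-GO,W:wait | queues: N=0 E=0 S=0 W=0
Car 3 crosses at step 1

1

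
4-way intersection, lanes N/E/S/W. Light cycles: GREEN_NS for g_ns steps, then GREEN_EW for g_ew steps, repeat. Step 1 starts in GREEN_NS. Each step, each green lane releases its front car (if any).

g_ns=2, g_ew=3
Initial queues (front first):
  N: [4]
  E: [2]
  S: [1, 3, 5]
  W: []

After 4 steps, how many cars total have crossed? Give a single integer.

Answer: 4

Derivation:
Step 1 [NS]: N:car4-GO,E:wait,S:car1-GO,W:wait | queues: N=0 E=1 S=2 W=0
Step 2 [NS]: N:empty,E:wait,S:car3-GO,W:wait | queues: N=0 E=1 S=1 W=0
Step 3 [EW]: N:wait,E:car2-GO,S:wait,W:empty | queues: N=0 E=0 S=1 W=0
Step 4 [EW]: N:wait,E:empty,S:wait,W:empty | queues: N=0 E=0 S=1 W=0
Cars crossed by step 4: 4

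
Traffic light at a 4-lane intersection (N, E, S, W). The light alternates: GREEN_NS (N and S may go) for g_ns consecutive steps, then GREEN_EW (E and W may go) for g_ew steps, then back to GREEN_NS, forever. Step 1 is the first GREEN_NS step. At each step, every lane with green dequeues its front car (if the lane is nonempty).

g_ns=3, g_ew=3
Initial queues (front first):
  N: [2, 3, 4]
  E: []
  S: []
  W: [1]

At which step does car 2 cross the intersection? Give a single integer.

Step 1 [NS]: N:car2-GO,E:wait,S:empty,W:wait | queues: N=2 E=0 S=0 W=1
Step 2 [NS]: N:car3-GO,E:wait,S:empty,W:wait | queues: N=1 E=0 S=0 W=1
Step 3 [NS]: N:car4-GO,E:wait,S:empty,W:wait | queues: N=0 E=0 S=0 W=1
Step 4 [EW]: N:wait,E:empty,S:wait,W:car1-GO | queues: N=0 E=0 S=0 W=0
Car 2 crosses at step 1

1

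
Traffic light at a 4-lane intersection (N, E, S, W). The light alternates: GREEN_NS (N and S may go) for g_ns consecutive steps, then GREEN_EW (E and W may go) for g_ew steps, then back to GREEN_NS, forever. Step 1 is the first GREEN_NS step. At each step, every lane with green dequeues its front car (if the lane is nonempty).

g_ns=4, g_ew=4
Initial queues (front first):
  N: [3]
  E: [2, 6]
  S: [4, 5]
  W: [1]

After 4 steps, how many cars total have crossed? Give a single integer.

Step 1 [NS]: N:car3-GO,E:wait,S:car4-GO,W:wait | queues: N=0 E=2 S=1 W=1
Step 2 [NS]: N:empty,E:wait,S:car5-GO,W:wait | queues: N=0 E=2 S=0 W=1
Step 3 [NS]: N:empty,E:wait,S:empty,W:wait | queues: N=0 E=2 S=0 W=1
Step 4 [NS]: N:empty,E:wait,S:empty,W:wait | queues: N=0 E=2 S=0 W=1
Cars crossed by step 4: 3

Answer: 3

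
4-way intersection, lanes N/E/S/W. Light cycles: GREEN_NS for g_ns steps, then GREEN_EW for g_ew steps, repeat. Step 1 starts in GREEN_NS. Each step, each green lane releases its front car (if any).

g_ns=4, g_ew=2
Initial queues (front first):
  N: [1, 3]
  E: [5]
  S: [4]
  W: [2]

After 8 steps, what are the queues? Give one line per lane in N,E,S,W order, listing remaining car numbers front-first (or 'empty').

Step 1 [NS]: N:car1-GO,E:wait,S:car4-GO,W:wait | queues: N=1 E=1 S=0 W=1
Step 2 [NS]: N:car3-GO,E:wait,S:empty,W:wait | queues: N=0 E=1 S=0 W=1
Step 3 [NS]: N:empty,E:wait,S:empty,W:wait | queues: N=0 E=1 S=0 W=1
Step 4 [NS]: N:empty,E:wait,S:empty,W:wait | queues: N=0 E=1 S=0 W=1
Step 5 [EW]: N:wait,E:car5-GO,S:wait,W:car2-GO | queues: N=0 E=0 S=0 W=0

N: empty
E: empty
S: empty
W: empty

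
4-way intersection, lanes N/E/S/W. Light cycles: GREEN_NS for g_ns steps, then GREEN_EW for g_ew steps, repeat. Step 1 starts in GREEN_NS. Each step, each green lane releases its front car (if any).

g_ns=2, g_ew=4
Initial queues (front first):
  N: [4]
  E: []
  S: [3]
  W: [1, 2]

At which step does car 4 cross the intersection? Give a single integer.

Step 1 [NS]: N:car4-GO,E:wait,S:car3-GO,W:wait | queues: N=0 E=0 S=0 W=2
Step 2 [NS]: N:empty,E:wait,S:empty,W:wait | queues: N=0 E=0 S=0 W=2
Step 3 [EW]: N:wait,E:empty,S:wait,W:car1-GO | queues: N=0 E=0 S=0 W=1
Step 4 [EW]: N:wait,E:empty,S:wait,W:car2-GO | queues: N=0 E=0 S=0 W=0
Car 4 crosses at step 1

1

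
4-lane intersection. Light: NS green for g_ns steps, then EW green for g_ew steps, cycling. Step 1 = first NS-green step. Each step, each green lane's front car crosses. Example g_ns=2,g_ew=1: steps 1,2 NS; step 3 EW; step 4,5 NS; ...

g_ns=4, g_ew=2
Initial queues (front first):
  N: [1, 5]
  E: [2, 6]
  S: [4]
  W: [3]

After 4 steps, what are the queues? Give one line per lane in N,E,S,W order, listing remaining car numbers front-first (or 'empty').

Step 1 [NS]: N:car1-GO,E:wait,S:car4-GO,W:wait | queues: N=1 E=2 S=0 W=1
Step 2 [NS]: N:car5-GO,E:wait,S:empty,W:wait | queues: N=0 E=2 S=0 W=1
Step 3 [NS]: N:empty,E:wait,S:empty,W:wait | queues: N=0 E=2 S=0 W=1
Step 4 [NS]: N:empty,E:wait,S:empty,W:wait | queues: N=0 E=2 S=0 W=1

N: empty
E: 2 6
S: empty
W: 3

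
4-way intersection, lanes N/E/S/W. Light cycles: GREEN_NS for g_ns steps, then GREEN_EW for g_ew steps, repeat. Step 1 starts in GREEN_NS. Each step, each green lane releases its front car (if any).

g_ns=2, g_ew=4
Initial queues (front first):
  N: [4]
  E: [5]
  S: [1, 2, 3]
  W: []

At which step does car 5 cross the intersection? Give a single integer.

Step 1 [NS]: N:car4-GO,E:wait,S:car1-GO,W:wait | queues: N=0 E=1 S=2 W=0
Step 2 [NS]: N:empty,E:wait,S:car2-GO,W:wait | queues: N=0 E=1 S=1 W=0
Step 3 [EW]: N:wait,E:car5-GO,S:wait,W:empty | queues: N=0 E=0 S=1 W=0
Step 4 [EW]: N:wait,E:empty,S:wait,W:empty | queues: N=0 E=0 S=1 W=0
Step 5 [EW]: N:wait,E:empty,S:wait,W:empty | queues: N=0 E=0 S=1 W=0
Step 6 [EW]: N:wait,E:empty,S:wait,W:empty | queues: N=0 E=0 S=1 W=0
Step 7 [NS]: N:empty,E:wait,S:car3-GO,W:wait | queues: N=0 E=0 S=0 W=0
Car 5 crosses at step 3

3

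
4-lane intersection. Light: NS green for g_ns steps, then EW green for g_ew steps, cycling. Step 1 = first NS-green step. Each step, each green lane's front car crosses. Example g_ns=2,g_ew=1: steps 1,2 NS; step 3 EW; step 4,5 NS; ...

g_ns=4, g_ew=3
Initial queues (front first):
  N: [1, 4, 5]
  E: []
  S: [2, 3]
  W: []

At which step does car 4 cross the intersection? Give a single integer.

Step 1 [NS]: N:car1-GO,E:wait,S:car2-GO,W:wait | queues: N=2 E=0 S=1 W=0
Step 2 [NS]: N:car4-GO,E:wait,S:car3-GO,W:wait | queues: N=1 E=0 S=0 W=0
Step 3 [NS]: N:car5-GO,E:wait,S:empty,W:wait | queues: N=0 E=0 S=0 W=0
Car 4 crosses at step 2

2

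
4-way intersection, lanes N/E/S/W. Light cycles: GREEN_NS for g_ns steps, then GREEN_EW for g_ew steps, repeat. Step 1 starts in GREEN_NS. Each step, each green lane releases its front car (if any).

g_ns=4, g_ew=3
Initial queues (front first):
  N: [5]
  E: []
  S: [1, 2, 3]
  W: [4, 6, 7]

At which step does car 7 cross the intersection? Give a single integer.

Step 1 [NS]: N:car5-GO,E:wait,S:car1-GO,W:wait | queues: N=0 E=0 S=2 W=3
Step 2 [NS]: N:empty,E:wait,S:car2-GO,W:wait | queues: N=0 E=0 S=1 W=3
Step 3 [NS]: N:empty,E:wait,S:car3-GO,W:wait | queues: N=0 E=0 S=0 W=3
Step 4 [NS]: N:empty,E:wait,S:empty,W:wait | queues: N=0 E=0 S=0 W=3
Step 5 [EW]: N:wait,E:empty,S:wait,W:car4-GO | queues: N=0 E=0 S=0 W=2
Step 6 [EW]: N:wait,E:empty,S:wait,W:car6-GO | queues: N=0 E=0 S=0 W=1
Step 7 [EW]: N:wait,E:empty,S:wait,W:car7-GO | queues: N=0 E=0 S=0 W=0
Car 7 crosses at step 7

7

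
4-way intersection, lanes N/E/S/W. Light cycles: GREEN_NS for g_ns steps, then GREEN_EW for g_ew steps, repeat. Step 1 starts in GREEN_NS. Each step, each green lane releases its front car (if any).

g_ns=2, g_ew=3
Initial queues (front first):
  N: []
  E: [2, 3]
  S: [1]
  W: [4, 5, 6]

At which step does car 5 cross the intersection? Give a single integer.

Step 1 [NS]: N:empty,E:wait,S:car1-GO,W:wait | queues: N=0 E=2 S=0 W=3
Step 2 [NS]: N:empty,E:wait,S:empty,W:wait | queues: N=0 E=2 S=0 W=3
Step 3 [EW]: N:wait,E:car2-GO,S:wait,W:car4-GO | queues: N=0 E=1 S=0 W=2
Step 4 [EW]: N:wait,E:car3-GO,S:wait,W:car5-GO | queues: N=0 E=0 S=0 W=1
Step 5 [EW]: N:wait,E:empty,S:wait,W:car6-GO | queues: N=0 E=0 S=0 W=0
Car 5 crosses at step 4

4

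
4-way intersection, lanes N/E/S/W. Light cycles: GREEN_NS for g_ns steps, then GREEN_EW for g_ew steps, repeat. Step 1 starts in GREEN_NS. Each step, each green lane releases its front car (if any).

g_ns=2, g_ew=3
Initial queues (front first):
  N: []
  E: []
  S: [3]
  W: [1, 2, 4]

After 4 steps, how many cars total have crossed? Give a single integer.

Answer: 3

Derivation:
Step 1 [NS]: N:empty,E:wait,S:car3-GO,W:wait | queues: N=0 E=0 S=0 W=3
Step 2 [NS]: N:empty,E:wait,S:empty,W:wait | queues: N=0 E=0 S=0 W=3
Step 3 [EW]: N:wait,E:empty,S:wait,W:car1-GO | queues: N=0 E=0 S=0 W=2
Step 4 [EW]: N:wait,E:empty,S:wait,W:car2-GO | queues: N=0 E=0 S=0 W=1
Cars crossed by step 4: 3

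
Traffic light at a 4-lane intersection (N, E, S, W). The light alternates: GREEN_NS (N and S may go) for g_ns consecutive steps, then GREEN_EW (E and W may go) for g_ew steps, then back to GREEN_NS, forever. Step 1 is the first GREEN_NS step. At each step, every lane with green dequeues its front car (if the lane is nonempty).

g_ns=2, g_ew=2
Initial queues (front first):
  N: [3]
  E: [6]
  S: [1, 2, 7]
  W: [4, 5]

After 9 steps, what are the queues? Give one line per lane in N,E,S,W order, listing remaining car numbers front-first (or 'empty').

Step 1 [NS]: N:car3-GO,E:wait,S:car1-GO,W:wait | queues: N=0 E=1 S=2 W=2
Step 2 [NS]: N:empty,E:wait,S:car2-GO,W:wait | queues: N=0 E=1 S=1 W=2
Step 3 [EW]: N:wait,E:car6-GO,S:wait,W:car4-GO | queues: N=0 E=0 S=1 W=1
Step 4 [EW]: N:wait,E:empty,S:wait,W:car5-GO | queues: N=0 E=0 S=1 W=0
Step 5 [NS]: N:empty,E:wait,S:car7-GO,W:wait | queues: N=0 E=0 S=0 W=0

N: empty
E: empty
S: empty
W: empty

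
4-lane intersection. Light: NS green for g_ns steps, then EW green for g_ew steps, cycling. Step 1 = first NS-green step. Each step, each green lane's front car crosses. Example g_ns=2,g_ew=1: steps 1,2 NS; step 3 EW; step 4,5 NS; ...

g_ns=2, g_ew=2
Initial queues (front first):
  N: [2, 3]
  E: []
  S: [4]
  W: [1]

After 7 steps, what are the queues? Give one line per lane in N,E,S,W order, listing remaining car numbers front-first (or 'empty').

Step 1 [NS]: N:car2-GO,E:wait,S:car4-GO,W:wait | queues: N=1 E=0 S=0 W=1
Step 2 [NS]: N:car3-GO,E:wait,S:empty,W:wait | queues: N=0 E=0 S=0 W=1
Step 3 [EW]: N:wait,E:empty,S:wait,W:car1-GO | queues: N=0 E=0 S=0 W=0

N: empty
E: empty
S: empty
W: empty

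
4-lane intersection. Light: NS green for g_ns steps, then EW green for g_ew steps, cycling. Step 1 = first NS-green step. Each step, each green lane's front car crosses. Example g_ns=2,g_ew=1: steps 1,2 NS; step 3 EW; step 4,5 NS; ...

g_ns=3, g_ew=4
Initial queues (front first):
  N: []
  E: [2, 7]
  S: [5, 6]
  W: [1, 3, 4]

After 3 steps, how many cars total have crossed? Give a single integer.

Answer: 2

Derivation:
Step 1 [NS]: N:empty,E:wait,S:car5-GO,W:wait | queues: N=0 E=2 S=1 W=3
Step 2 [NS]: N:empty,E:wait,S:car6-GO,W:wait | queues: N=0 E=2 S=0 W=3
Step 3 [NS]: N:empty,E:wait,S:empty,W:wait | queues: N=0 E=2 S=0 W=3
Cars crossed by step 3: 2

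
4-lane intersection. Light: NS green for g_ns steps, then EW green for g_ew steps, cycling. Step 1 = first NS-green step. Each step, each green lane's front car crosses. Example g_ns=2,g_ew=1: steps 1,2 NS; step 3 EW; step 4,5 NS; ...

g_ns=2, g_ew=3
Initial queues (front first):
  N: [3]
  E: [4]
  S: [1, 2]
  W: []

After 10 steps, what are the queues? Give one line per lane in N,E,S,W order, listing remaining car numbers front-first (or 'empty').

Step 1 [NS]: N:car3-GO,E:wait,S:car1-GO,W:wait | queues: N=0 E=1 S=1 W=0
Step 2 [NS]: N:empty,E:wait,S:car2-GO,W:wait | queues: N=0 E=1 S=0 W=0
Step 3 [EW]: N:wait,E:car4-GO,S:wait,W:empty | queues: N=0 E=0 S=0 W=0

N: empty
E: empty
S: empty
W: empty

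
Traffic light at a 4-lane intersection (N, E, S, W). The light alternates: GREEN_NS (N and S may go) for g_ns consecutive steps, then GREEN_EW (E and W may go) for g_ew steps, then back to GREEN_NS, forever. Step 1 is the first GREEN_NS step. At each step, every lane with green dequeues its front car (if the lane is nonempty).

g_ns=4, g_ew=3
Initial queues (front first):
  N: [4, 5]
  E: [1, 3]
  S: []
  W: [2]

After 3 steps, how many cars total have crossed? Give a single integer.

Answer: 2

Derivation:
Step 1 [NS]: N:car4-GO,E:wait,S:empty,W:wait | queues: N=1 E=2 S=0 W=1
Step 2 [NS]: N:car5-GO,E:wait,S:empty,W:wait | queues: N=0 E=2 S=0 W=1
Step 3 [NS]: N:empty,E:wait,S:empty,W:wait | queues: N=0 E=2 S=0 W=1
Cars crossed by step 3: 2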